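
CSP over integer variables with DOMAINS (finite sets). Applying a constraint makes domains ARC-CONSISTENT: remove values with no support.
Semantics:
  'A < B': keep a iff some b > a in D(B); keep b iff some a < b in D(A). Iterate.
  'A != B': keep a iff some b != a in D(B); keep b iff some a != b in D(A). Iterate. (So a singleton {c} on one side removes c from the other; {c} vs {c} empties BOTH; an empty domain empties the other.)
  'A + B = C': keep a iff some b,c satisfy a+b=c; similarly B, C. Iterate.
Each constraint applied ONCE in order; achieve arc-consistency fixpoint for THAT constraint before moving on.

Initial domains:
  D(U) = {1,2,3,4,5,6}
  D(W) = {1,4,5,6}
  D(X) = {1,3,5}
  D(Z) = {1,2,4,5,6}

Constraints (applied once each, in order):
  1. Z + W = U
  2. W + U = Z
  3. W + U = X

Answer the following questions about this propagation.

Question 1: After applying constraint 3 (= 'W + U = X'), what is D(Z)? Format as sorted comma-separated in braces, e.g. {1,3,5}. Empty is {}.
Constraint 1 (Z + W = U) on D(Z)={1,2,4,5,6} D(W)={1,4,5,6} D(U)={1,2,3,4,5,6}: Z {1,2,4,5,6}->{1,2,4,5}; W {1,4,5,6}->{1,4,5}; U {1,2,3,4,5,6}->{2,3,5,6}
Constraint 2 (W + U = Z) on D(W)={1,4,5} D(U)={2,3,5,6} D(Z)={1,2,4,5}: W {1,4,5}->{1}; U {2,3,5,6}->{3}; Z {1,2,4,5}->{4}
Constraint 3 (W + U = X) on D(W)={1} D(U)={3} D(X)={1,3,5}: W {1}->{}; U {3}->{}; X {1,3,5}->{}
So after constraint 3: D(Z) = {4}

Answer: {4}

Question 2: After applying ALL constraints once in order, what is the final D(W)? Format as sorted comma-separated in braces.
Constraint 1 (Z + W = U) on D(Z)={1,2,4,5,6} D(W)={1,4,5,6} D(U)={1,2,3,4,5,6}: Z {1,2,4,5,6}->{1,2,4,5}; W {1,4,5,6}->{1,4,5}; U {1,2,3,4,5,6}->{2,3,5,6}
Constraint 2 (W + U = Z) on D(W)={1,4,5} D(U)={2,3,5,6} D(Z)={1,2,4,5}: W {1,4,5}->{1}; U {2,3,5,6}->{3}; Z {1,2,4,5}->{4}
Constraint 3 (W + U = X) on D(W)={1} D(U)={3} D(X)={1,3,5}: W {1}->{}; U {3}->{}; X {1,3,5}->{}
So after all 3 constraints: D(W) = {}

Answer: {}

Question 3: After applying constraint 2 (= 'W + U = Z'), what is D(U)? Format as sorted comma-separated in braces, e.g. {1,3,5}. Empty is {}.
Answer: {3}

Derivation:
Constraint 1 (Z + W = U) on D(Z)={1,2,4,5,6} D(W)={1,4,5,6} D(U)={1,2,3,4,5,6}: Z {1,2,4,5,6}->{1,2,4,5}; W {1,4,5,6}->{1,4,5}; U {1,2,3,4,5,6}->{2,3,5,6}
Constraint 2 (W + U = Z) on D(W)={1,4,5} D(U)={2,3,5,6} D(Z)={1,2,4,5}: W {1,4,5}->{1}; U {2,3,5,6}->{3}; Z {1,2,4,5}->{4}
So after constraint 2: D(U) = {3}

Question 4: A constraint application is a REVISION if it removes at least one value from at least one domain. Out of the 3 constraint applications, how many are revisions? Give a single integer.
Answer: 3

Derivation:
Constraint 1 (Z + W = U) on D(Z)={1,2,4,5,6} D(W)={1,4,5,6} D(U)={1,2,3,4,5,6}: Z {1,2,4,5,6}->{1,2,4,5}; W {1,4,5,6}->{1,4,5}; U {1,2,3,4,5,6}->{2,3,5,6} => REVISION
Constraint 2 (W + U = Z) on D(W)={1,4,5} D(U)={2,3,5,6} D(Z)={1,2,4,5}: W {1,4,5}->{1}; U {2,3,5,6}->{3}; Z {1,2,4,5}->{4} => REVISION
Constraint 3 (W + U = X) on D(W)={1} D(U)={3} D(X)={1,3,5}: W {1}->{}; U {3}->{}; X {1,3,5}->{} => REVISION
Total revisions = 3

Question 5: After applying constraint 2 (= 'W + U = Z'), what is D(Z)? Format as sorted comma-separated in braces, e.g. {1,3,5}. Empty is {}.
Answer: {4}

Derivation:
Constraint 1 (Z + W = U) on D(Z)={1,2,4,5,6} D(W)={1,4,5,6} D(U)={1,2,3,4,5,6}: Z {1,2,4,5,6}->{1,2,4,5}; W {1,4,5,6}->{1,4,5}; U {1,2,3,4,5,6}->{2,3,5,6}
Constraint 2 (W + U = Z) on D(W)={1,4,5} D(U)={2,3,5,6} D(Z)={1,2,4,5}: W {1,4,5}->{1}; U {2,3,5,6}->{3}; Z {1,2,4,5}->{4}
So after constraint 2: D(Z) = {4}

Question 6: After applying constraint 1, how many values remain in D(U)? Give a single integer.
Answer: 4

Derivation:
Constraint 1 (Z + W = U) on D(Z)={1,2,4,5,6} D(W)={1,4,5,6} D(U)={1,2,3,4,5,6}: Z {1,2,4,5,6}->{1,2,4,5}; W {1,4,5,6}->{1,4,5}; U {1,2,3,4,5,6}->{2,3,5,6}
So after constraint 1: D(U)={2,3,5,6}, size = 4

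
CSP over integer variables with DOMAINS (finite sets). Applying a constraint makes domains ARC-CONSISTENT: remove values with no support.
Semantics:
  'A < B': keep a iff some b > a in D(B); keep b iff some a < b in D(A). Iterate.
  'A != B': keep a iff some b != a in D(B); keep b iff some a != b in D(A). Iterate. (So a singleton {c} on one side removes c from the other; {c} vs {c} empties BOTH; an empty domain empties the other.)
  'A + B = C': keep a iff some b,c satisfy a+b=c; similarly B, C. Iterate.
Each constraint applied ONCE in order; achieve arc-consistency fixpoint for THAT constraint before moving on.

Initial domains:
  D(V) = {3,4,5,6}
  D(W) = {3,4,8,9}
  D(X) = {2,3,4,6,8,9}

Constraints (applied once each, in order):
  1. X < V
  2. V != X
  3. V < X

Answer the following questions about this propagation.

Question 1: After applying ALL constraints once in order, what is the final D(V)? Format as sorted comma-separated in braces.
Constraint 1 (X < V) on D(X)={2,3,4,6,8,9} D(V)={3,4,5,6}: X {2,3,4,6,8,9}->{2,3,4}
Constraint 2 (V != X) on D(V)={3,4,5,6} D(X)={2,3,4}: no change
Constraint 3 (V < X) on D(V)={3,4,5,6} D(X)={2,3,4}: V {3,4,5,6}->{3}; X {2,3,4}->{4}
So after all 3 constraints: D(V) = {3}

Answer: {3}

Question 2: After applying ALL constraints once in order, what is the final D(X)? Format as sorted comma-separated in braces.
Answer: {4}

Derivation:
Constraint 1 (X < V) on D(X)={2,3,4,6,8,9} D(V)={3,4,5,6}: X {2,3,4,6,8,9}->{2,3,4}
Constraint 2 (V != X) on D(V)={3,4,5,6} D(X)={2,3,4}: no change
Constraint 3 (V < X) on D(V)={3,4,5,6} D(X)={2,3,4}: V {3,4,5,6}->{3}; X {2,3,4}->{4}
So after all 3 constraints: D(X) = {4}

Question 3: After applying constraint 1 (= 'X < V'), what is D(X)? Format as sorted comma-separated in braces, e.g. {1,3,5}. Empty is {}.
Constraint 1 (X < V) on D(X)={2,3,4,6,8,9} D(V)={3,4,5,6}: X {2,3,4,6,8,9}->{2,3,4}
So after constraint 1: D(X) = {2,3,4}

Answer: {2,3,4}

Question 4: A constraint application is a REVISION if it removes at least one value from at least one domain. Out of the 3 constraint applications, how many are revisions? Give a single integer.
Answer: 2

Derivation:
Constraint 1 (X < V) on D(X)={2,3,4,6,8,9} D(V)={3,4,5,6}: X {2,3,4,6,8,9}->{2,3,4} => REVISION
Constraint 2 (V != X) on D(V)={3,4,5,6} D(X)={2,3,4}: no change => not a revision
Constraint 3 (V < X) on D(V)={3,4,5,6} D(X)={2,3,4}: V {3,4,5,6}->{3}; X {2,3,4}->{4} => REVISION
Total revisions = 2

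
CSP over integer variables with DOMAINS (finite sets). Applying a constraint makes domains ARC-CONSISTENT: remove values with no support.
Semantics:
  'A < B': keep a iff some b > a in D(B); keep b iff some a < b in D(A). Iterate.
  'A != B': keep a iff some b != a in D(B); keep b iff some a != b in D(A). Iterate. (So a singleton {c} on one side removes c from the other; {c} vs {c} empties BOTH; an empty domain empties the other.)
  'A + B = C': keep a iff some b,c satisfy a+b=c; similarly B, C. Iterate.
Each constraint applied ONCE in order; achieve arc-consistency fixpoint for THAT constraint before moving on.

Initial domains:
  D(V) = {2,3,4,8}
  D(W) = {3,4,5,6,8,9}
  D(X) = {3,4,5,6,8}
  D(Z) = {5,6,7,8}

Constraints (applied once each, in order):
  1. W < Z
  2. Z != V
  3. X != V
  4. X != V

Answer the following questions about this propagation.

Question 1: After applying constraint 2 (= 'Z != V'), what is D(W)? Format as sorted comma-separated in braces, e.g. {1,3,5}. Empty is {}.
Answer: {3,4,5,6}

Derivation:
Constraint 1 (W < Z) on D(W)={3,4,5,6,8,9} D(Z)={5,6,7,8}: W {3,4,5,6,8,9}->{3,4,5,6}
Constraint 2 (Z != V) on D(Z)={5,6,7,8} D(V)={2,3,4,8}: no change
So after constraint 2: D(W) = {3,4,5,6}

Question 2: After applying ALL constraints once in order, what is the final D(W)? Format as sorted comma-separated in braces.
Answer: {3,4,5,6}

Derivation:
Constraint 1 (W < Z) on D(W)={3,4,5,6,8,9} D(Z)={5,6,7,8}: W {3,4,5,6,8,9}->{3,4,5,6}
Constraint 2 (Z != V) on D(Z)={5,6,7,8} D(V)={2,3,4,8}: no change
Constraint 3 (X != V) on D(X)={3,4,5,6,8} D(V)={2,3,4,8}: no change
Constraint 4 (X != V) on D(X)={3,4,5,6,8} D(V)={2,3,4,8}: no change
So after all 4 constraints: D(W) = {3,4,5,6}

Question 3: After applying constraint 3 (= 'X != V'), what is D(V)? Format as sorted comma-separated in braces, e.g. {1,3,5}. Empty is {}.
Answer: {2,3,4,8}

Derivation:
Constraint 1 (W < Z) on D(W)={3,4,5,6,8,9} D(Z)={5,6,7,8}: W {3,4,5,6,8,9}->{3,4,5,6}
Constraint 2 (Z != V) on D(Z)={5,6,7,8} D(V)={2,3,4,8}: no change
Constraint 3 (X != V) on D(X)={3,4,5,6,8} D(V)={2,3,4,8}: no change
So after constraint 3: D(V) = {2,3,4,8}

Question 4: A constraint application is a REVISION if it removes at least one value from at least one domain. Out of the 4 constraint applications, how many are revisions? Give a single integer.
Constraint 1 (W < Z) on D(W)={3,4,5,6,8,9} D(Z)={5,6,7,8}: W {3,4,5,6,8,9}->{3,4,5,6} => REVISION
Constraint 2 (Z != V) on D(Z)={5,6,7,8} D(V)={2,3,4,8}: no change => not a revision
Constraint 3 (X != V) on D(X)={3,4,5,6,8} D(V)={2,3,4,8}: no change => not a revision
Constraint 4 (X != V) on D(X)={3,4,5,6,8} D(V)={2,3,4,8}: no change => not a revision
Total revisions = 1

Answer: 1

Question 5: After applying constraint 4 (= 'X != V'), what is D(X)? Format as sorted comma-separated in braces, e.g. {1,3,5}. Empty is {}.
Constraint 1 (W < Z) on D(W)={3,4,5,6,8,9} D(Z)={5,6,7,8}: W {3,4,5,6,8,9}->{3,4,5,6}
Constraint 2 (Z != V) on D(Z)={5,6,7,8} D(V)={2,3,4,8}: no change
Constraint 3 (X != V) on D(X)={3,4,5,6,8} D(V)={2,3,4,8}: no change
Constraint 4 (X != V) on D(X)={3,4,5,6,8} D(V)={2,3,4,8}: no change
So after constraint 4: D(X) = {3,4,5,6,8}

Answer: {3,4,5,6,8}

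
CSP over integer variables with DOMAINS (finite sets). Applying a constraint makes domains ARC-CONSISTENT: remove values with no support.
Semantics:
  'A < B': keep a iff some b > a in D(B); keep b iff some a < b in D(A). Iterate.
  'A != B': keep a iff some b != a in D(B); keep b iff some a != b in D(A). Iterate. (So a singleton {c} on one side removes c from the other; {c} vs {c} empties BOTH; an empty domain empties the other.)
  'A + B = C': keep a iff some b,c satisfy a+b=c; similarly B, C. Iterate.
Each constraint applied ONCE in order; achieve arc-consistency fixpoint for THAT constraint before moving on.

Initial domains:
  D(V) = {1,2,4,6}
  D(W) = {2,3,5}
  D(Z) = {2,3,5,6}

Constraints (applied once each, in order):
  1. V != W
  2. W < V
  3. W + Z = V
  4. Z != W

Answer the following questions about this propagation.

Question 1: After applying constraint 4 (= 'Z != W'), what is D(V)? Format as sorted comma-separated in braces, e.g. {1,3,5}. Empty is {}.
Constraint 1 (V != W) on D(V)={1,2,4,6} D(W)={2,3,5}: no change
Constraint 2 (W < V) on D(W)={2,3,5} D(V)={1,2,4,6}: V {1,2,4,6}->{4,6}
Constraint 3 (W + Z = V) on D(W)={2,3,5} D(Z)={2,3,5,6} D(V)={4,6}: W {2,3,5}->{2,3}; Z {2,3,5,6}->{2,3}
Constraint 4 (Z != W) on D(Z)={2,3} D(W)={2,3}: no change
So after constraint 4: D(V) = {4,6}

Answer: {4,6}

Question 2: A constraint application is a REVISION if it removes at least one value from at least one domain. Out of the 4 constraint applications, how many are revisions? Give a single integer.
Answer: 2

Derivation:
Constraint 1 (V != W) on D(V)={1,2,4,6} D(W)={2,3,5}: no change => not a revision
Constraint 2 (W < V) on D(W)={2,3,5} D(V)={1,2,4,6}: V {1,2,4,6}->{4,6} => REVISION
Constraint 3 (W + Z = V) on D(W)={2,3,5} D(Z)={2,3,5,6} D(V)={4,6}: W {2,3,5}->{2,3}; Z {2,3,5,6}->{2,3} => REVISION
Constraint 4 (Z != W) on D(Z)={2,3} D(W)={2,3}: no change => not a revision
Total revisions = 2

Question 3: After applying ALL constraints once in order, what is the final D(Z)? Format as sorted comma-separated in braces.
Constraint 1 (V != W) on D(V)={1,2,4,6} D(W)={2,3,5}: no change
Constraint 2 (W < V) on D(W)={2,3,5} D(V)={1,2,4,6}: V {1,2,4,6}->{4,6}
Constraint 3 (W + Z = V) on D(W)={2,3,5} D(Z)={2,3,5,6} D(V)={4,6}: W {2,3,5}->{2,3}; Z {2,3,5,6}->{2,3}
Constraint 4 (Z != W) on D(Z)={2,3} D(W)={2,3}: no change
So after all 4 constraints: D(Z) = {2,3}

Answer: {2,3}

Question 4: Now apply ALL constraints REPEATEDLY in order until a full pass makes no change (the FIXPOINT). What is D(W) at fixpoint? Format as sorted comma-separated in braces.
pass 0 (initial): D(W)={2,3,5}
pass 1: V {1,2,4,6}->{4,6}; W {2,3,5}->{2,3}; Z {2,3,5,6}->{2,3}
pass 2: no change
Fixpoint after 2 passes: D(W) = {2,3}

Answer: {2,3}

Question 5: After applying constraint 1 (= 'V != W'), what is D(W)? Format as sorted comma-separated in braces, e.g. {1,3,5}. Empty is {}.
Answer: {2,3,5}

Derivation:
Constraint 1 (V != W) on D(V)={1,2,4,6} D(W)={2,3,5}: no change
So after constraint 1: D(W) = {2,3,5}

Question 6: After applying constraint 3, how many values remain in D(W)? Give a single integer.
Answer: 2

Derivation:
Constraint 1 (V != W) on D(V)={1,2,4,6} D(W)={2,3,5}: no change
Constraint 2 (W < V) on D(W)={2,3,5} D(V)={1,2,4,6}: V {1,2,4,6}->{4,6}
Constraint 3 (W + Z = V) on D(W)={2,3,5} D(Z)={2,3,5,6} D(V)={4,6}: W {2,3,5}->{2,3}; Z {2,3,5,6}->{2,3}
So after constraint 3: D(W)={2,3}, size = 2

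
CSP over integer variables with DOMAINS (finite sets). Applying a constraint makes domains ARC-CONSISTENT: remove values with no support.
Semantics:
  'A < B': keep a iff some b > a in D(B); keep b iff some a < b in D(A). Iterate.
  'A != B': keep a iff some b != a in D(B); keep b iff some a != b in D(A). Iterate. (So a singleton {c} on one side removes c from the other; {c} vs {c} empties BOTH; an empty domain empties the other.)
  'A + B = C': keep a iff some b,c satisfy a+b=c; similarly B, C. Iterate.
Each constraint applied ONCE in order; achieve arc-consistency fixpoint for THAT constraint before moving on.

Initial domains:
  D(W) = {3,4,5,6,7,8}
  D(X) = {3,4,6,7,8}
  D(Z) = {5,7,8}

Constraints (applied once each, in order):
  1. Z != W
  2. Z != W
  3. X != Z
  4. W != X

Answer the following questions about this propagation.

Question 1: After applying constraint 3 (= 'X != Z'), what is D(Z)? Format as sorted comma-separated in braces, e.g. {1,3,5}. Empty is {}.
Constraint 1 (Z != W) on D(Z)={5,7,8} D(W)={3,4,5,6,7,8}: no change
Constraint 2 (Z != W) on D(Z)={5,7,8} D(W)={3,4,5,6,7,8}: no change
Constraint 3 (X != Z) on D(X)={3,4,6,7,8} D(Z)={5,7,8}: no change
So after constraint 3: D(Z) = {5,7,8}

Answer: {5,7,8}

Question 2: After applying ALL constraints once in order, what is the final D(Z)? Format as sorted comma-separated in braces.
Constraint 1 (Z != W) on D(Z)={5,7,8} D(W)={3,4,5,6,7,8}: no change
Constraint 2 (Z != W) on D(Z)={5,7,8} D(W)={3,4,5,6,7,8}: no change
Constraint 3 (X != Z) on D(X)={3,4,6,7,8} D(Z)={5,7,8}: no change
Constraint 4 (W != X) on D(W)={3,4,5,6,7,8} D(X)={3,4,6,7,8}: no change
So after all 4 constraints: D(Z) = {5,7,8}

Answer: {5,7,8}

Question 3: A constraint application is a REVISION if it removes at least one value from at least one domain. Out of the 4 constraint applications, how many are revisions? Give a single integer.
Constraint 1 (Z != W) on D(Z)={5,7,8} D(W)={3,4,5,6,7,8}: no change => not a revision
Constraint 2 (Z != W) on D(Z)={5,7,8} D(W)={3,4,5,6,7,8}: no change => not a revision
Constraint 3 (X != Z) on D(X)={3,4,6,7,8} D(Z)={5,7,8}: no change => not a revision
Constraint 4 (W != X) on D(W)={3,4,5,6,7,8} D(X)={3,4,6,7,8}: no change => not a revision
Total revisions = 0

Answer: 0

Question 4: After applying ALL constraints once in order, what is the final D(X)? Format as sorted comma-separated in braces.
Answer: {3,4,6,7,8}

Derivation:
Constraint 1 (Z != W) on D(Z)={5,7,8} D(W)={3,4,5,6,7,8}: no change
Constraint 2 (Z != W) on D(Z)={5,7,8} D(W)={3,4,5,6,7,8}: no change
Constraint 3 (X != Z) on D(X)={3,4,6,7,8} D(Z)={5,7,8}: no change
Constraint 4 (W != X) on D(W)={3,4,5,6,7,8} D(X)={3,4,6,7,8}: no change
So after all 4 constraints: D(X) = {3,4,6,7,8}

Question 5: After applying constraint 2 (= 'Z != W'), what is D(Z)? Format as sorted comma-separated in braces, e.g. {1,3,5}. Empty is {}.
Constraint 1 (Z != W) on D(Z)={5,7,8} D(W)={3,4,5,6,7,8}: no change
Constraint 2 (Z != W) on D(Z)={5,7,8} D(W)={3,4,5,6,7,8}: no change
So after constraint 2: D(Z) = {5,7,8}

Answer: {5,7,8}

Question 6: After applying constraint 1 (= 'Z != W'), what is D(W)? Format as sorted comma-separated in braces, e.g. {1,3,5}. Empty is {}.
Constraint 1 (Z != W) on D(Z)={5,7,8} D(W)={3,4,5,6,7,8}: no change
So after constraint 1: D(W) = {3,4,5,6,7,8}

Answer: {3,4,5,6,7,8}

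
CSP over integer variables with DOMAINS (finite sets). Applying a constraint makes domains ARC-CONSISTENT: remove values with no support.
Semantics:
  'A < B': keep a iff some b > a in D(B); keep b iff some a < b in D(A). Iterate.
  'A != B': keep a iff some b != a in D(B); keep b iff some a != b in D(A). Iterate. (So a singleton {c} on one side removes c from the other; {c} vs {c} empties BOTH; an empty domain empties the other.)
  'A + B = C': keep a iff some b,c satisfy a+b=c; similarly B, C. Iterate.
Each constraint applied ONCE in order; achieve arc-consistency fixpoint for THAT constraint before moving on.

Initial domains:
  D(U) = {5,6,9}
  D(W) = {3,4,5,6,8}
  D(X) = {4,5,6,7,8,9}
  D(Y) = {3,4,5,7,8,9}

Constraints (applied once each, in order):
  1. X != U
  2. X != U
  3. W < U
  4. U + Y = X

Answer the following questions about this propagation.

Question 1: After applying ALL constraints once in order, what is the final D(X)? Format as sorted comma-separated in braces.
Answer: {8,9}

Derivation:
Constraint 1 (X != U) on D(X)={4,5,6,7,8,9} D(U)={5,6,9}: no change
Constraint 2 (X != U) on D(X)={4,5,6,7,8,9} D(U)={5,6,9}: no change
Constraint 3 (W < U) on D(W)={3,4,5,6,8} D(U)={5,6,9}: no change
Constraint 4 (U + Y = X) on D(U)={5,6,9} D(Y)={3,4,5,7,8,9} D(X)={4,5,6,7,8,9}: U {5,6,9}->{5,6}; Y {3,4,5,7,8,9}->{3,4}; X {4,5,6,7,8,9}->{8,9}
So after all 4 constraints: D(X) = {8,9}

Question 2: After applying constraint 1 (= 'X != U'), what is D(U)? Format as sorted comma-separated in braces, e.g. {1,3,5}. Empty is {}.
Answer: {5,6,9}

Derivation:
Constraint 1 (X != U) on D(X)={4,5,6,7,8,9} D(U)={5,6,9}: no change
So after constraint 1: D(U) = {5,6,9}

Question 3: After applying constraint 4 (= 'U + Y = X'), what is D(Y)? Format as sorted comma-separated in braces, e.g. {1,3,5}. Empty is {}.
Constraint 1 (X != U) on D(X)={4,5,6,7,8,9} D(U)={5,6,9}: no change
Constraint 2 (X != U) on D(X)={4,5,6,7,8,9} D(U)={5,6,9}: no change
Constraint 3 (W < U) on D(W)={3,4,5,6,8} D(U)={5,6,9}: no change
Constraint 4 (U + Y = X) on D(U)={5,6,9} D(Y)={3,4,5,7,8,9} D(X)={4,5,6,7,8,9}: U {5,6,9}->{5,6}; Y {3,4,5,7,8,9}->{3,4}; X {4,5,6,7,8,9}->{8,9}
So after constraint 4: D(Y) = {3,4}

Answer: {3,4}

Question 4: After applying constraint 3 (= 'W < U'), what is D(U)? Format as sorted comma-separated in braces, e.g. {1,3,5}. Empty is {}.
Constraint 1 (X != U) on D(X)={4,5,6,7,8,9} D(U)={5,6,9}: no change
Constraint 2 (X != U) on D(X)={4,5,6,7,8,9} D(U)={5,6,9}: no change
Constraint 3 (W < U) on D(W)={3,4,5,6,8} D(U)={5,6,9}: no change
So after constraint 3: D(U) = {5,6,9}

Answer: {5,6,9}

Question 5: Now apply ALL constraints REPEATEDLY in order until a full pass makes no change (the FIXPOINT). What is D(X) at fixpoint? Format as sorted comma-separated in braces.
Answer: {8,9}

Derivation:
pass 0 (initial): D(X)={4,5,6,7,8,9}
pass 1: U {5,6,9}->{5,6}; X {4,5,6,7,8,9}->{8,9}; Y {3,4,5,7,8,9}->{3,4}
pass 2: W {3,4,5,6,8}->{3,4,5}
pass 3: no change
Fixpoint after 3 passes: D(X) = {8,9}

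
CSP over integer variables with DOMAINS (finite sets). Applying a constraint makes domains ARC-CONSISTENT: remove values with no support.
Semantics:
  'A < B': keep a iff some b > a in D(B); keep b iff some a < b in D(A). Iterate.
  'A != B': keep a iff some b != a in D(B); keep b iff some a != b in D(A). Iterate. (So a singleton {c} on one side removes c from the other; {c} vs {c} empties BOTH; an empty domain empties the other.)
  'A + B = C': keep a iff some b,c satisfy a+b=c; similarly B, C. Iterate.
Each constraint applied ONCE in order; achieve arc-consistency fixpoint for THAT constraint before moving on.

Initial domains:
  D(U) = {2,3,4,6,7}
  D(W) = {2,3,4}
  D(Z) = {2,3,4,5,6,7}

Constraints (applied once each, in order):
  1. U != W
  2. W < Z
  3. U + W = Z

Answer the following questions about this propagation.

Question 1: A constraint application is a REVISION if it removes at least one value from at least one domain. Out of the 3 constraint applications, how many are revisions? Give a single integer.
Answer: 2

Derivation:
Constraint 1 (U != W) on D(U)={2,3,4,6,7} D(W)={2,3,4}: no change => not a revision
Constraint 2 (W < Z) on D(W)={2,3,4} D(Z)={2,3,4,5,6,7}: Z {2,3,4,5,6,7}->{3,4,5,6,7} => REVISION
Constraint 3 (U + W = Z) on D(U)={2,3,4,6,7} D(W)={2,3,4} D(Z)={3,4,5,6,7}: U {2,3,4,6,7}->{2,3,4}; Z {3,4,5,6,7}->{4,5,6,7} => REVISION
Total revisions = 2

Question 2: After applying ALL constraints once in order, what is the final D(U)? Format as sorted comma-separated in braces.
Constraint 1 (U != W) on D(U)={2,3,4,6,7} D(W)={2,3,4}: no change
Constraint 2 (W < Z) on D(W)={2,3,4} D(Z)={2,3,4,5,6,7}: Z {2,3,4,5,6,7}->{3,4,5,6,7}
Constraint 3 (U + W = Z) on D(U)={2,3,4,6,7} D(W)={2,3,4} D(Z)={3,4,5,6,7}: U {2,3,4,6,7}->{2,3,4}; Z {3,4,5,6,7}->{4,5,6,7}
So after all 3 constraints: D(U) = {2,3,4}

Answer: {2,3,4}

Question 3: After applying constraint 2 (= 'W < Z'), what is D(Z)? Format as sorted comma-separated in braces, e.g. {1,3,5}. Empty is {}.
Answer: {3,4,5,6,7}

Derivation:
Constraint 1 (U != W) on D(U)={2,3,4,6,7} D(W)={2,3,4}: no change
Constraint 2 (W < Z) on D(W)={2,3,4} D(Z)={2,3,4,5,6,7}: Z {2,3,4,5,6,7}->{3,4,5,6,7}
So after constraint 2: D(Z) = {3,4,5,6,7}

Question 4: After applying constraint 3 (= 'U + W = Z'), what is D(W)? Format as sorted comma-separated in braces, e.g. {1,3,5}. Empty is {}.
Answer: {2,3,4}

Derivation:
Constraint 1 (U != W) on D(U)={2,3,4,6,7} D(W)={2,3,4}: no change
Constraint 2 (W < Z) on D(W)={2,3,4} D(Z)={2,3,4,5,6,7}: Z {2,3,4,5,6,7}->{3,4,5,6,7}
Constraint 3 (U + W = Z) on D(U)={2,3,4,6,7} D(W)={2,3,4} D(Z)={3,4,5,6,7}: U {2,3,4,6,7}->{2,3,4}; Z {3,4,5,6,7}->{4,5,6,7}
So after constraint 3: D(W) = {2,3,4}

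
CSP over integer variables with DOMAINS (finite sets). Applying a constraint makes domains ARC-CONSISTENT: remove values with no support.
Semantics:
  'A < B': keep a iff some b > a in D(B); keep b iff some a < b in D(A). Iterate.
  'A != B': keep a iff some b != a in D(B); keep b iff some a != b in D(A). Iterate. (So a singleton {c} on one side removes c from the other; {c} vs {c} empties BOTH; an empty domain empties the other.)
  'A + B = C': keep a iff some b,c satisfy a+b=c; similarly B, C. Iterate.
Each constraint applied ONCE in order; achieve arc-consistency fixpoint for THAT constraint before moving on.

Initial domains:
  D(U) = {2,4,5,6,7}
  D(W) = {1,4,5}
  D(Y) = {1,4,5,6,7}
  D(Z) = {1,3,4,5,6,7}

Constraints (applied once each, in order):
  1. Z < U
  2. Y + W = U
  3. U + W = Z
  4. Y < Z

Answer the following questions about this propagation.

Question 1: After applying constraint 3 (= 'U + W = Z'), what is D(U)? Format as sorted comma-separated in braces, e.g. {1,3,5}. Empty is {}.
Constraint 1 (Z < U) on D(Z)={1,3,4,5,6,7} D(U)={2,4,5,6,7}: Z {1,3,4,5,6,7}->{1,3,4,5,6}
Constraint 2 (Y + W = U) on D(Y)={1,4,5,6,7} D(W)={1,4,5} D(U)={2,4,5,6,7}: Y {1,4,5,6,7}->{1,4,5,6}; U {2,4,5,6,7}->{2,5,6,7}
Constraint 3 (U + W = Z) on D(U)={2,5,6,7} D(W)={1,4,5} D(Z)={1,3,4,5,6}: U {2,5,6,7}->{2,5}; W {1,4,5}->{1,4}; Z {1,3,4,5,6}->{3,6}
So after constraint 3: D(U) = {2,5}

Answer: {2,5}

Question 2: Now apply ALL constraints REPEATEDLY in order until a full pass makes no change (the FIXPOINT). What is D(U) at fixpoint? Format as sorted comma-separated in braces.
Answer: {}

Derivation:
pass 0 (initial): D(U)={2,4,5,6,7}
pass 1: U {2,4,5,6,7}->{2,5}; W {1,4,5}->{1,4}; Y {1,4,5,6,7}->{1,4,5}; Z {1,3,4,5,6,7}->{3,6}
pass 2: U {2,5}->{}; W {1,4}->{}; Y {1,4,5}->{}; Z {3,6}->{}
pass 3: no change
Fixpoint after 3 passes: D(U) = {}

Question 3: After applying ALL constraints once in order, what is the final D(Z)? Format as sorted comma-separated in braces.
Answer: {3,6}

Derivation:
Constraint 1 (Z < U) on D(Z)={1,3,4,5,6,7} D(U)={2,4,5,6,7}: Z {1,3,4,5,6,7}->{1,3,4,5,6}
Constraint 2 (Y + W = U) on D(Y)={1,4,5,6,7} D(W)={1,4,5} D(U)={2,4,5,6,7}: Y {1,4,5,6,7}->{1,4,5,6}; U {2,4,5,6,7}->{2,5,6,7}
Constraint 3 (U + W = Z) on D(U)={2,5,6,7} D(W)={1,4,5} D(Z)={1,3,4,5,6}: U {2,5,6,7}->{2,5}; W {1,4,5}->{1,4}; Z {1,3,4,5,6}->{3,6}
Constraint 4 (Y < Z) on D(Y)={1,4,5,6} D(Z)={3,6}: Y {1,4,5,6}->{1,4,5}
So after all 4 constraints: D(Z) = {3,6}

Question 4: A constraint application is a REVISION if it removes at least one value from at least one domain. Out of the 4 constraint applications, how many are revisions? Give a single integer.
Constraint 1 (Z < U) on D(Z)={1,3,4,5,6,7} D(U)={2,4,5,6,7}: Z {1,3,4,5,6,7}->{1,3,4,5,6} => REVISION
Constraint 2 (Y + W = U) on D(Y)={1,4,5,6,7} D(W)={1,4,5} D(U)={2,4,5,6,7}: Y {1,4,5,6,7}->{1,4,5,6}; U {2,4,5,6,7}->{2,5,6,7} => REVISION
Constraint 3 (U + W = Z) on D(U)={2,5,6,7} D(W)={1,4,5} D(Z)={1,3,4,5,6}: U {2,5,6,7}->{2,5}; W {1,4,5}->{1,4}; Z {1,3,4,5,6}->{3,6} => REVISION
Constraint 4 (Y < Z) on D(Y)={1,4,5,6} D(Z)={3,6}: Y {1,4,5,6}->{1,4,5} => REVISION
Total revisions = 4

Answer: 4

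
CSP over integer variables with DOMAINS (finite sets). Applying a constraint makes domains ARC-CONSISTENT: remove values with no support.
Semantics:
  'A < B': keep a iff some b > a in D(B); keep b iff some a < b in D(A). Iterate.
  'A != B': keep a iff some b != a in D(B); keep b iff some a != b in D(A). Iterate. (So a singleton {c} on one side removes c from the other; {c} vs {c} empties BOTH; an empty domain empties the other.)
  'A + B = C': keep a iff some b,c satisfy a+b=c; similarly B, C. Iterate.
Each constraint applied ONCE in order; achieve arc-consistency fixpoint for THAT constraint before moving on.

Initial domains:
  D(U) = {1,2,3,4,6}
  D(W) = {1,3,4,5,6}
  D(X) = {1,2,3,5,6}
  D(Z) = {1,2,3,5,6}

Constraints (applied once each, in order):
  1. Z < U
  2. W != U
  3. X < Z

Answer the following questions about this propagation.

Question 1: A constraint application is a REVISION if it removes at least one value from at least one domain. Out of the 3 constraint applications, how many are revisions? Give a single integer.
Constraint 1 (Z < U) on D(Z)={1,2,3,5,6} D(U)={1,2,3,4,6}: Z {1,2,3,5,6}->{1,2,3,5}; U {1,2,3,4,6}->{2,3,4,6} => REVISION
Constraint 2 (W != U) on D(W)={1,3,4,5,6} D(U)={2,3,4,6}: no change => not a revision
Constraint 3 (X < Z) on D(X)={1,2,3,5,6} D(Z)={1,2,3,5}: X {1,2,3,5,6}->{1,2,3}; Z {1,2,3,5}->{2,3,5} => REVISION
Total revisions = 2

Answer: 2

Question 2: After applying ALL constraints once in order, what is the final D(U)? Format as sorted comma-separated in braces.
Answer: {2,3,4,6}

Derivation:
Constraint 1 (Z < U) on D(Z)={1,2,3,5,6} D(U)={1,2,3,4,6}: Z {1,2,3,5,6}->{1,2,3,5}; U {1,2,3,4,6}->{2,3,4,6}
Constraint 2 (W != U) on D(W)={1,3,4,5,6} D(U)={2,3,4,6}: no change
Constraint 3 (X < Z) on D(X)={1,2,3,5,6} D(Z)={1,2,3,5}: X {1,2,3,5,6}->{1,2,3}; Z {1,2,3,5}->{2,3,5}
So after all 3 constraints: D(U) = {2,3,4,6}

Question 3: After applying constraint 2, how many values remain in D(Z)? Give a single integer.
Answer: 4

Derivation:
Constraint 1 (Z < U) on D(Z)={1,2,3,5,6} D(U)={1,2,3,4,6}: Z {1,2,3,5,6}->{1,2,3,5}; U {1,2,3,4,6}->{2,3,4,6}
Constraint 2 (W != U) on D(W)={1,3,4,5,6} D(U)={2,3,4,6}: no change
So after constraint 2: D(Z)={1,2,3,5}, size = 4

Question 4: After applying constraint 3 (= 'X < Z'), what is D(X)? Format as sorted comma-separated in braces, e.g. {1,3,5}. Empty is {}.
Answer: {1,2,3}

Derivation:
Constraint 1 (Z < U) on D(Z)={1,2,3,5,6} D(U)={1,2,3,4,6}: Z {1,2,3,5,6}->{1,2,3,5}; U {1,2,3,4,6}->{2,3,4,6}
Constraint 2 (W != U) on D(W)={1,3,4,5,6} D(U)={2,3,4,6}: no change
Constraint 3 (X < Z) on D(X)={1,2,3,5,6} D(Z)={1,2,3,5}: X {1,2,3,5,6}->{1,2,3}; Z {1,2,3,5}->{2,3,5}
So after constraint 3: D(X) = {1,2,3}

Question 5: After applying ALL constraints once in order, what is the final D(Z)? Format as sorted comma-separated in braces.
Constraint 1 (Z < U) on D(Z)={1,2,3,5,6} D(U)={1,2,3,4,6}: Z {1,2,3,5,6}->{1,2,3,5}; U {1,2,3,4,6}->{2,3,4,6}
Constraint 2 (W != U) on D(W)={1,3,4,5,6} D(U)={2,3,4,6}: no change
Constraint 3 (X < Z) on D(X)={1,2,3,5,6} D(Z)={1,2,3,5}: X {1,2,3,5,6}->{1,2,3}; Z {1,2,3,5}->{2,3,5}
So after all 3 constraints: D(Z) = {2,3,5}

Answer: {2,3,5}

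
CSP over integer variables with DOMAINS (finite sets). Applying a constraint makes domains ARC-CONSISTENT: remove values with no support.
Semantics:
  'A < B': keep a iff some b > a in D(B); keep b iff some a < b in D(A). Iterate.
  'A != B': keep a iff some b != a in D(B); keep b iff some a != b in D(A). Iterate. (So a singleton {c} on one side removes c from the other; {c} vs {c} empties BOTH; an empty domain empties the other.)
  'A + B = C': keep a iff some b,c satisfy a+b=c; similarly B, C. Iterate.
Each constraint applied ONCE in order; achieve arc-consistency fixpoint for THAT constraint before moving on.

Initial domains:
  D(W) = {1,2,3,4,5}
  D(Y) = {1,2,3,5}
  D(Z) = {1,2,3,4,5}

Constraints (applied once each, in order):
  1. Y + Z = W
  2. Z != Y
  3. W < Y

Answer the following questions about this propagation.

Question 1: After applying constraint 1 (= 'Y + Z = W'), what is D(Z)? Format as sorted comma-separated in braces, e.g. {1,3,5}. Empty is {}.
Answer: {1,2,3,4}

Derivation:
Constraint 1 (Y + Z = W) on D(Y)={1,2,3,5} D(Z)={1,2,3,4,5} D(W)={1,2,3,4,5}: Y {1,2,3,5}->{1,2,3}; Z {1,2,3,4,5}->{1,2,3,4}; W {1,2,3,4,5}->{2,3,4,5}
So after constraint 1: D(Z) = {1,2,3,4}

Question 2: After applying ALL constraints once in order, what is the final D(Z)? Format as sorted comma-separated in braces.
Constraint 1 (Y + Z = W) on D(Y)={1,2,3,5} D(Z)={1,2,3,4,5} D(W)={1,2,3,4,5}: Y {1,2,3,5}->{1,2,3}; Z {1,2,3,4,5}->{1,2,3,4}; W {1,2,3,4,5}->{2,3,4,5}
Constraint 2 (Z != Y) on D(Z)={1,2,3,4} D(Y)={1,2,3}: no change
Constraint 3 (W < Y) on D(W)={2,3,4,5} D(Y)={1,2,3}: W {2,3,4,5}->{2}; Y {1,2,3}->{3}
So after all 3 constraints: D(Z) = {1,2,3,4}

Answer: {1,2,3,4}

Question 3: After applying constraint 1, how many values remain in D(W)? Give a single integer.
Constraint 1 (Y + Z = W) on D(Y)={1,2,3,5} D(Z)={1,2,3,4,5} D(W)={1,2,3,4,5}: Y {1,2,3,5}->{1,2,3}; Z {1,2,3,4,5}->{1,2,3,4}; W {1,2,3,4,5}->{2,3,4,5}
So after constraint 1: D(W)={2,3,4,5}, size = 4

Answer: 4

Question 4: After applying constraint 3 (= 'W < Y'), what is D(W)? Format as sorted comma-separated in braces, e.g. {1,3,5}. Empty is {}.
Answer: {2}

Derivation:
Constraint 1 (Y + Z = W) on D(Y)={1,2,3,5} D(Z)={1,2,3,4,5} D(W)={1,2,3,4,5}: Y {1,2,3,5}->{1,2,3}; Z {1,2,3,4,5}->{1,2,3,4}; W {1,2,3,4,5}->{2,3,4,5}
Constraint 2 (Z != Y) on D(Z)={1,2,3,4} D(Y)={1,2,3}: no change
Constraint 3 (W < Y) on D(W)={2,3,4,5} D(Y)={1,2,3}: W {2,3,4,5}->{2}; Y {1,2,3}->{3}
So after constraint 3: D(W) = {2}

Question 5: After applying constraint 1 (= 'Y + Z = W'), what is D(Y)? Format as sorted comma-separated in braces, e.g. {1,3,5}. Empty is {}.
Answer: {1,2,3}

Derivation:
Constraint 1 (Y + Z = W) on D(Y)={1,2,3,5} D(Z)={1,2,3,4,5} D(W)={1,2,3,4,5}: Y {1,2,3,5}->{1,2,3}; Z {1,2,3,4,5}->{1,2,3,4}; W {1,2,3,4,5}->{2,3,4,5}
So after constraint 1: D(Y) = {1,2,3}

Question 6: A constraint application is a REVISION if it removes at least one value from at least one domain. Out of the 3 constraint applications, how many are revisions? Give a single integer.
Answer: 2

Derivation:
Constraint 1 (Y + Z = W) on D(Y)={1,2,3,5} D(Z)={1,2,3,4,5} D(W)={1,2,3,4,5}: Y {1,2,3,5}->{1,2,3}; Z {1,2,3,4,5}->{1,2,3,4}; W {1,2,3,4,5}->{2,3,4,5} => REVISION
Constraint 2 (Z != Y) on D(Z)={1,2,3,4} D(Y)={1,2,3}: no change => not a revision
Constraint 3 (W < Y) on D(W)={2,3,4,5} D(Y)={1,2,3}: W {2,3,4,5}->{2}; Y {1,2,3}->{3} => REVISION
Total revisions = 2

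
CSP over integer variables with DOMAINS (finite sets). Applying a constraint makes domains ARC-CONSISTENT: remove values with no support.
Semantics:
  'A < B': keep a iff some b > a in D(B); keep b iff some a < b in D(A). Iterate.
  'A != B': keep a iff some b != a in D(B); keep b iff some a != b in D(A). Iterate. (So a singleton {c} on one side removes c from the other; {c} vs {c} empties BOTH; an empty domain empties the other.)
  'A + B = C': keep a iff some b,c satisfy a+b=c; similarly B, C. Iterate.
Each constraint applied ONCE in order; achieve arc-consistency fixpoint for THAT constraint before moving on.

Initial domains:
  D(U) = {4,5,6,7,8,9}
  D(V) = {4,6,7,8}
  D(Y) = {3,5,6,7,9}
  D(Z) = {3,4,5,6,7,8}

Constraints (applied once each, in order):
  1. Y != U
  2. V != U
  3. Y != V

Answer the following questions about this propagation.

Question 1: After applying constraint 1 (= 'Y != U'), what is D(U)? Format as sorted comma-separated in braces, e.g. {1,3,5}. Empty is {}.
Answer: {4,5,6,7,8,9}

Derivation:
Constraint 1 (Y != U) on D(Y)={3,5,6,7,9} D(U)={4,5,6,7,8,9}: no change
So after constraint 1: D(U) = {4,5,6,7,8,9}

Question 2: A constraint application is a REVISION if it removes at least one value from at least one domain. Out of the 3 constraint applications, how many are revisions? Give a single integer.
Constraint 1 (Y != U) on D(Y)={3,5,6,7,9} D(U)={4,5,6,7,8,9}: no change => not a revision
Constraint 2 (V != U) on D(V)={4,6,7,8} D(U)={4,5,6,7,8,9}: no change => not a revision
Constraint 3 (Y != V) on D(Y)={3,5,6,7,9} D(V)={4,6,7,8}: no change => not a revision
Total revisions = 0

Answer: 0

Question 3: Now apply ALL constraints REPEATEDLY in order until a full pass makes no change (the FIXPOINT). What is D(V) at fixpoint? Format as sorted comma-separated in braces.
pass 0 (initial): D(V)={4,6,7,8}
pass 1: no change
Fixpoint after 1 passes: D(V) = {4,6,7,8}

Answer: {4,6,7,8}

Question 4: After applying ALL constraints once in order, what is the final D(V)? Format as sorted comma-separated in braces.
Answer: {4,6,7,8}

Derivation:
Constraint 1 (Y != U) on D(Y)={3,5,6,7,9} D(U)={4,5,6,7,8,9}: no change
Constraint 2 (V != U) on D(V)={4,6,7,8} D(U)={4,5,6,7,8,9}: no change
Constraint 3 (Y != V) on D(Y)={3,5,6,7,9} D(V)={4,6,7,8}: no change
So after all 3 constraints: D(V) = {4,6,7,8}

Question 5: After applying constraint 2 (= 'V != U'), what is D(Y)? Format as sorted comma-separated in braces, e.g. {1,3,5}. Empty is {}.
Constraint 1 (Y != U) on D(Y)={3,5,6,7,9} D(U)={4,5,6,7,8,9}: no change
Constraint 2 (V != U) on D(V)={4,6,7,8} D(U)={4,5,6,7,8,9}: no change
So after constraint 2: D(Y) = {3,5,6,7,9}

Answer: {3,5,6,7,9}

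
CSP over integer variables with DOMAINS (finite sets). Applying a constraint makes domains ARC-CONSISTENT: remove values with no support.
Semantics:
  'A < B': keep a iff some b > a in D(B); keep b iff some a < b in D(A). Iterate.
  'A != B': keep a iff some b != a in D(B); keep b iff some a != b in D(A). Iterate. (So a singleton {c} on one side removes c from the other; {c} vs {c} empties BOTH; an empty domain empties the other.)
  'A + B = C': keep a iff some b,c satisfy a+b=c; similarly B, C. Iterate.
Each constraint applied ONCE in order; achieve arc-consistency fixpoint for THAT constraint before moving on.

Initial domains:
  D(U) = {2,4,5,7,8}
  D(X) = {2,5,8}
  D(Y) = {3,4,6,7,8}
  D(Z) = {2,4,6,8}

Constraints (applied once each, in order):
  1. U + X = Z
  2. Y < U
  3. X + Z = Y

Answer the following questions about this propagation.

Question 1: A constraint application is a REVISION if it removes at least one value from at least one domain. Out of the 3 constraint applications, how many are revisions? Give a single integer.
Constraint 1 (U + X = Z) on D(U)={2,4,5,7,8} D(X)={2,5,8} D(Z)={2,4,6,8}: U {2,4,5,7,8}->{2,4}; X {2,5,8}->{2}; Z {2,4,6,8}->{4,6} => REVISION
Constraint 2 (Y < U) on D(Y)={3,4,6,7,8} D(U)={2,4}: Y {3,4,6,7,8}->{3}; U {2,4}->{4} => REVISION
Constraint 3 (X + Z = Y) on D(X)={2} D(Z)={4,6} D(Y)={3}: X {2}->{}; Z {4,6}->{}; Y {3}->{} => REVISION
Total revisions = 3

Answer: 3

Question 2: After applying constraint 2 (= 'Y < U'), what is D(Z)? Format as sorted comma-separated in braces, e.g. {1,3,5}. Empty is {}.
Answer: {4,6}

Derivation:
Constraint 1 (U + X = Z) on D(U)={2,4,5,7,8} D(X)={2,5,8} D(Z)={2,4,6,8}: U {2,4,5,7,8}->{2,4}; X {2,5,8}->{2}; Z {2,4,6,8}->{4,6}
Constraint 2 (Y < U) on D(Y)={3,4,6,7,8} D(U)={2,4}: Y {3,4,6,7,8}->{3}; U {2,4}->{4}
So after constraint 2: D(Z) = {4,6}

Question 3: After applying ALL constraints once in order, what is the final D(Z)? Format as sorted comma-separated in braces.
Constraint 1 (U + X = Z) on D(U)={2,4,5,7,8} D(X)={2,5,8} D(Z)={2,4,6,8}: U {2,4,5,7,8}->{2,4}; X {2,5,8}->{2}; Z {2,4,6,8}->{4,6}
Constraint 2 (Y < U) on D(Y)={3,4,6,7,8} D(U)={2,4}: Y {3,4,6,7,8}->{3}; U {2,4}->{4}
Constraint 3 (X + Z = Y) on D(X)={2} D(Z)={4,6} D(Y)={3}: X {2}->{}; Z {4,6}->{}; Y {3}->{}
So after all 3 constraints: D(Z) = {}

Answer: {}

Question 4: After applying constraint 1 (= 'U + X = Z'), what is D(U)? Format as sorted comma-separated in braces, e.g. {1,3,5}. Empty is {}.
Constraint 1 (U + X = Z) on D(U)={2,4,5,7,8} D(X)={2,5,8} D(Z)={2,4,6,8}: U {2,4,5,7,8}->{2,4}; X {2,5,8}->{2}; Z {2,4,6,8}->{4,6}
So after constraint 1: D(U) = {2,4}

Answer: {2,4}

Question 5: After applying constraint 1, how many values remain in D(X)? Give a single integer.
Answer: 1

Derivation:
Constraint 1 (U + X = Z) on D(U)={2,4,5,7,8} D(X)={2,5,8} D(Z)={2,4,6,8}: U {2,4,5,7,8}->{2,4}; X {2,5,8}->{2}; Z {2,4,6,8}->{4,6}
So after constraint 1: D(X)={2}, size = 1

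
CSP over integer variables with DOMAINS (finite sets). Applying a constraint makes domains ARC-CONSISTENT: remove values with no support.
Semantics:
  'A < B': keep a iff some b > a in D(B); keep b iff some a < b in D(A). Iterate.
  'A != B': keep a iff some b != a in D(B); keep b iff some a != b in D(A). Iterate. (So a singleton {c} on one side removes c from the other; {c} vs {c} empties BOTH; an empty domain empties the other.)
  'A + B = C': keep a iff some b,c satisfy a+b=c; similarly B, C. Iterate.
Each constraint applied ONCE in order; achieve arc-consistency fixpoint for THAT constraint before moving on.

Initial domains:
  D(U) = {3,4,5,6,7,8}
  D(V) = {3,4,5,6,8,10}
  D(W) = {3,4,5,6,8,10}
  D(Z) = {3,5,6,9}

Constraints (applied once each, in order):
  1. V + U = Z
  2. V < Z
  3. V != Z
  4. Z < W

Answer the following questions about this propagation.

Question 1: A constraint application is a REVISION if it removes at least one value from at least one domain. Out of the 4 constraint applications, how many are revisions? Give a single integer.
Constraint 1 (V + U = Z) on D(V)={3,4,5,6,8,10} D(U)={3,4,5,6,7,8} D(Z)={3,5,6,9}: V {3,4,5,6,8,10}->{3,4,5,6}; U {3,4,5,6,7,8}->{3,4,5,6}; Z {3,5,6,9}->{6,9} => REVISION
Constraint 2 (V < Z) on D(V)={3,4,5,6} D(Z)={6,9}: no change => not a revision
Constraint 3 (V != Z) on D(V)={3,4,5,6} D(Z)={6,9}: no change => not a revision
Constraint 4 (Z < W) on D(Z)={6,9} D(W)={3,4,5,6,8,10}: W {3,4,5,6,8,10}->{8,10} => REVISION
Total revisions = 2

Answer: 2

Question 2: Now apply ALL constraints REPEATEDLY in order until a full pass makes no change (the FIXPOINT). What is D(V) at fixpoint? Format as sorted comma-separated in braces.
Answer: {3,4,5,6}

Derivation:
pass 0 (initial): D(V)={3,4,5,6,8,10}
pass 1: U {3,4,5,6,7,8}->{3,4,5,6}; V {3,4,5,6,8,10}->{3,4,5,6}; W {3,4,5,6,8,10}->{8,10}; Z {3,5,6,9}->{6,9}
pass 2: no change
Fixpoint after 2 passes: D(V) = {3,4,5,6}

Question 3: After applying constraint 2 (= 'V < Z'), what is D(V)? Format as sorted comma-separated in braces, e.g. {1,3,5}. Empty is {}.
Constraint 1 (V + U = Z) on D(V)={3,4,5,6,8,10} D(U)={3,4,5,6,7,8} D(Z)={3,5,6,9}: V {3,4,5,6,8,10}->{3,4,5,6}; U {3,4,5,6,7,8}->{3,4,5,6}; Z {3,5,6,9}->{6,9}
Constraint 2 (V < Z) on D(V)={3,4,5,6} D(Z)={6,9}: no change
So after constraint 2: D(V) = {3,4,5,6}

Answer: {3,4,5,6}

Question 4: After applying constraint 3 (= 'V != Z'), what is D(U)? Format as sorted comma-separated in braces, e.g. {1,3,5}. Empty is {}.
Constraint 1 (V + U = Z) on D(V)={3,4,5,6,8,10} D(U)={3,4,5,6,7,8} D(Z)={3,5,6,9}: V {3,4,5,6,8,10}->{3,4,5,6}; U {3,4,5,6,7,8}->{3,4,5,6}; Z {3,5,6,9}->{6,9}
Constraint 2 (V < Z) on D(V)={3,4,5,6} D(Z)={6,9}: no change
Constraint 3 (V != Z) on D(V)={3,4,5,6} D(Z)={6,9}: no change
So after constraint 3: D(U) = {3,4,5,6}

Answer: {3,4,5,6}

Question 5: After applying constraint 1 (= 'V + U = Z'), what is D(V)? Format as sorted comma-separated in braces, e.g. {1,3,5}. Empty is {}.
Answer: {3,4,5,6}

Derivation:
Constraint 1 (V + U = Z) on D(V)={3,4,5,6,8,10} D(U)={3,4,5,6,7,8} D(Z)={3,5,6,9}: V {3,4,5,6,8,10}->{3,4,5,6}; U {3,4,5,6,7,8}->{3,4,5,6}; Z {3,5,6,9}->{6,9}
So after constraint 1: D(V) = {3,4,5,6}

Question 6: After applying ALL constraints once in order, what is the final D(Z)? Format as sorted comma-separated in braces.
Constraint 1 (V + U = Z) on D(V)={3,4,5,6,8,10} D(U)={3,4,5,6,7,8} D(Z)={3,5,6,9}: V {3,4,5,6,8,10}->{3,4,5,6}; U {3,4,5,6,7,8}->{3,4,5,6}; Z {3,5,6,9}->{6,9}
Constraint 2 (V < Z) on D(V)={3,4,5,6} D(Z)={6,9}: no change
Constraint 3 (V != Z) on D(V)={3,4,5,6} D(Z)={6,9}: no change
Constraint 4 (Z < W) on D(Z)={6,9} D(W)={3,4,5,6,8,10}: W {3,4,5,6,8,10}->{8,10}
So after all 4 constraints: D(Z) = {6,9}

Answer: {6,9}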